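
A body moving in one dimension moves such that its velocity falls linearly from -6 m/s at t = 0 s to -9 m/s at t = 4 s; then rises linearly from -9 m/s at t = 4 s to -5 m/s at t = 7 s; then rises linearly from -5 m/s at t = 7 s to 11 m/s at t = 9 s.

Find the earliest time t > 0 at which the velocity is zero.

v changes sign on 7–9 s (from -5 to 11); the graph is linear there, so v = 0 at t = 7 + (5)·(9 − 7)/(11 − -5) = 7.625 s.

t = 7.625 s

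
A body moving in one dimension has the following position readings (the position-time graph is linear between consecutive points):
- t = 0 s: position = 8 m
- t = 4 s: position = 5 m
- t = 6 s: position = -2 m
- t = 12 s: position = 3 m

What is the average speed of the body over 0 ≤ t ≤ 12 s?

Average speed = (total path length)/(elapsed time); on a piecewise-linear x-t graph the path length is Σ|Δx|.
0–4 s: |Δx| = |5 − 8| = 3 m
4–6 s: |Δx| = |-2 − 5| = 7 m
6–12 s: |Δx| = |3 − -2| = 5 m
Total path = 15 m; average speed = 15/12 = 1.25 m/s.

1.25 m/s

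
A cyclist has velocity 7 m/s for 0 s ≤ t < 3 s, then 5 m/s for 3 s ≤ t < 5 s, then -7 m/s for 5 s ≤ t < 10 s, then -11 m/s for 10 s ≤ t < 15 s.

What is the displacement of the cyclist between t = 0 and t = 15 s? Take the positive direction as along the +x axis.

-59 m

Displacement is the signed area under the v-t curve.
0–3 s: 7 × 3 = 21 m
3–5 s: 5 × 2 = 10 m
5–10 s: -7 × 5 = -35 m
10–15 s: -11 × 5 = -55 m
Net displacement = -59 m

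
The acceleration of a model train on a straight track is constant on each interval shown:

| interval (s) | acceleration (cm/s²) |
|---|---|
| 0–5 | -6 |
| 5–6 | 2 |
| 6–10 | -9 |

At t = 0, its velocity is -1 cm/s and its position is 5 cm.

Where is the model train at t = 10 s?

-293 cm

On each constant-a segment, Δv = aΔt and Δx = v₀Δt + ½aΔt²; chain segment to segment.
0–5 s: v starts -1 cm/s; Δx = -1·5 + ½·-6·5² = -80 cm; v ends -31 cm/s.
5–6 s: v starts -31 cm/s; Δx = -31·1 + ½·2·1² = -30 cm; v ends -29 cm/s.
6–10 s: v starts -29 cm/s; Δx = -29·4 + ½·-9·4² = -188 cm; v ends -65 cm/s.
x(10) = 5 + Σ Δx = -293 cm.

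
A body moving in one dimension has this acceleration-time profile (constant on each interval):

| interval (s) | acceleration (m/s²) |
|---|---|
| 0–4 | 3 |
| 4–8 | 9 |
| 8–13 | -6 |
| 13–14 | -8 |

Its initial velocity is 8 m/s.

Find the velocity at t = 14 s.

18 m/s

Δv equals the area under the a-t graph; then v = v₀ + Δv.
0–4 s: 3 × 4 = 12 m/s
4–8 s: 9 × 4 = 36 m/s
8–13 s: -6 × 5 = -30 m/s
13–14 s: -8 × 1 = -8 m/s
Δv = 10 m/s, so v(14) = 8 + (10) = 18 m/s.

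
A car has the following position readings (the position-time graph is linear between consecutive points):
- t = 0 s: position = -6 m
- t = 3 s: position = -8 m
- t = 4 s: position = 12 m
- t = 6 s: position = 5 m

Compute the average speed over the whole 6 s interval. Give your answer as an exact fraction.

Average speed = (total path length)/(elapsed time); on a piecewise-linear x-t graph the path length is Σ|Δx|.
0–3 s: |Δx| = |-8 − -6| = 2 m
3–4 s: |Δx| = |12 − -8| = 20 m
4–6 s: |Δx| = |5 − 12| = 7 m
Total path = 29 m; average speed = 29/6 = 29/6 m/s.

29/6 m/s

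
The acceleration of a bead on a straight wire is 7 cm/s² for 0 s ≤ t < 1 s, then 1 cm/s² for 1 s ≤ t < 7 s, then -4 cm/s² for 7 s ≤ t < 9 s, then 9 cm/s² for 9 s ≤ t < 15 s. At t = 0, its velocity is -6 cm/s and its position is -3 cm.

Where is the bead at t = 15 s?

On each constant-a segment, Δv = aΔt and Δx = v₀Δt + ½aΔt²; chain segment to segment.
0–1 s: v starts -6 cm/s; Δx = -6·1 + ½·7·1² = -2.5 cm; v ends 1 cm/s.
1–7 s: v starts 1 cm/s; Δx = 1·6 + ½·1·6² = 24 cm; v ends 7 cm/s.
7–9 s: v starts 7 cm/s; Δx = 7·2 + ½·-4·2² = 6 cm; v ends -1 cm/s.
9–15 s: v starts -1 cm/s; Δx = -1·6 + ½·9·6² = 156 cm; v ends 53 cm/s.
x(15) = -3 + Σ Δx = 180.5 cm.

180.5 cm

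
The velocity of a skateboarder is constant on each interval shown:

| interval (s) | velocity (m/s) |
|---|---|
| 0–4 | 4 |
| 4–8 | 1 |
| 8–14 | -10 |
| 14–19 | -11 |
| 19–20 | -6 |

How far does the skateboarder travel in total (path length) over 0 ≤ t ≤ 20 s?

141 m

Total distance travelled is ∫|v| dt — sum the magnitudes of each area piece.
0–4 s: |4| × 4 = 16 m
4–8 s: |1| × 4 = 4 m
8–14 s: |-10| × 6 = 60 m
14–19 s: |-11| × 5 = 55 m
19–20 s: |-6| × 1 = 6 m
Total distance = 141 m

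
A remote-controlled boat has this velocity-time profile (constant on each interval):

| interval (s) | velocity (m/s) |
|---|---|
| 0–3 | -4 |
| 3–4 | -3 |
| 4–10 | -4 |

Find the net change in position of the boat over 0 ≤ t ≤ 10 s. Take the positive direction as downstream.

Displacement is the signed area under the v-t curve.
0–3 s: -4 × 3 = -12 m
3–4 s: -3 × 1 = -3 m
4–10 s: -4 × 6 = -24 m
Net displacement = -39 m

-39 m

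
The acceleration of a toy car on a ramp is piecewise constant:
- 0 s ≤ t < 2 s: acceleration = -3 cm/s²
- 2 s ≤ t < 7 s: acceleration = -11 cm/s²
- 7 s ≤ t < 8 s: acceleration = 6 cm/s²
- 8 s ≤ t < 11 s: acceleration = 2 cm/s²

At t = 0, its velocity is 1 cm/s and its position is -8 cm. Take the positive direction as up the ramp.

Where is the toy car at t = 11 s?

-384.5 cm

On each constant-a segment, Δv = aΔt and Δx = v₀Δt + ½aΔt²; chain segment to segment.
0–2 s: v starts 1 cm/s; Δx = 1·2 + ½·-3·2² = -4 cm; v ends -5 cm/s.
2–7 s: v starts -5 cm/s; Δx = -5·5 + ½·-11·5² = -162.5 cm; v ends -60 cm/s.
7–8 s: v starts -60 cm/s; Δx = -60·1 + ½·6·1² = -57 cm; v ends -54 cm/s.
8–11 s: v starts -54 cm/s; Δx = -54·3 + ½·2·3² = -153 cm; v ends -48 cm/s.
x(11) = -8 + Σ Δx = -384.5 cm.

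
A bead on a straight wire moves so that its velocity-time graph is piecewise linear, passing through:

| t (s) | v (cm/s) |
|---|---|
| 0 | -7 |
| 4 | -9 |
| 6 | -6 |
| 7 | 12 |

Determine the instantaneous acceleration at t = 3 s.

Acceleration is the slope of the v-t graph on 0–4 s: (-9 − -7)/(4 − 0) = -0.5 cm/s².

-0.5 cm/s²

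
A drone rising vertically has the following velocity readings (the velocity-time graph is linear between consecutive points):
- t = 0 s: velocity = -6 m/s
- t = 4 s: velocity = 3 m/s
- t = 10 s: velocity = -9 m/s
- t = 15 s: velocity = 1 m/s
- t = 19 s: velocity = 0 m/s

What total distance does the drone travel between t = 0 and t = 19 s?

55 m

Total distance travelled is ∫|v| dt — sum the magnitudes of each area piece.
0–4 s: v = 0 at t = 8/3 s; triangle areas 8 + 2 = 10 m
4–10 s: v = 0 at t = 5.5 s; triangle areas 2.25 + 20.25 = 22.5 m
10–15 s: v = 0 at t = 14.5 s; triangle areas 20.25 + 0.25 = 20.5 m
15–19 s: |½(1 + 0)(4)| = 2 m
Total distance = 55 m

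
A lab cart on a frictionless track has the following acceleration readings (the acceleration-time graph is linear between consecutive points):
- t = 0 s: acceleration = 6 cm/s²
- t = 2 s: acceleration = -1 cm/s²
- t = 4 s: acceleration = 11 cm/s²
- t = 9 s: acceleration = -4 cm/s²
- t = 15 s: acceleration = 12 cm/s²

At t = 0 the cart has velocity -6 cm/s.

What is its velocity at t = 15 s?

Δv equals the area under the a-t graph; then v = v₀ + Δv.
0–2 s: ½(6 + -1)(2) = 5 cm/s
2–4 s: ½(-1 + 11)(2) = 10 cm/s
4–9 s: ½(11 + -4)(5) = 17.5 cm/s
9–15 s: ½(-4 + 12)(6) = 24 cm/s
Δv = 56.5 cm/s, so v(15) = -6 + (56.5) = 50.5 cm/s.

50.5 cm/s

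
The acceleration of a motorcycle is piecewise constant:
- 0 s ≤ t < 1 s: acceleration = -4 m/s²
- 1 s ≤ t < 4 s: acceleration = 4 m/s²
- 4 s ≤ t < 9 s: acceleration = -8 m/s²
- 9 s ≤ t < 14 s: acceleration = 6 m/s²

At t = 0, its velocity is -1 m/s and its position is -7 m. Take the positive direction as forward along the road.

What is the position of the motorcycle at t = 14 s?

On each constant-a segment, Δv = aΔt and Δx = v₀Δt + ½aΔt²; chain segment to segment.
0–1 s: v starts -1 m/s; Δx = -1·1 + ½·-4·1² = -3 m; v ends -5 m/s.
1–4 s: v starts -5 m/s; Δx = -5·3 + ½·4·3² = 3 m; v ends 7 m/s.
4–9 s: v starts 7 m/s; Δx = 7·5 + ½·-8·5² = -65 m; v ends -33 m/s.
9–14 s: v starts -33 m/s; Δx = -33·5 + ½·6·5² = -90 m; v ends -3 m/s.
x(14) = -7 + Σ Δx = -162 m.

-162 m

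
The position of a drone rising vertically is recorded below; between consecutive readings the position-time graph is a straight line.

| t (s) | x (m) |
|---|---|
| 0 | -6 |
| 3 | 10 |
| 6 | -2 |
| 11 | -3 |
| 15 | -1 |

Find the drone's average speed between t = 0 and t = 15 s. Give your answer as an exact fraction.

31/15 m/s

Average speed = (total path length)/(elapsed time); on a piecewise-linear x-t graph the path length is Σ|Δx|.
0–3 s: |Δx| = |10 − -6| = 16 m
3–6 s: |Δx| = |-2 − 10| = 12 m
6–11 s: |Δx| = |-3 − -2| = 1 m
11–15 s: |Δx| = |-1 − -3| = 2 m
Total path = 31 m; average speed = 31/15 = 31/15 m/s.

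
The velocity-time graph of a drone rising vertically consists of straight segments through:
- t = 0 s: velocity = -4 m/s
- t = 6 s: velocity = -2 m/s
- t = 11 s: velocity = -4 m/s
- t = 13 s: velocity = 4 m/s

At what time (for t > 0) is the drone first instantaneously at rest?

v changes sign on 11–13 s (from -4 to 4); the graph is linear there, so v = 0 at t = 11 + (4)·(13 − 11)/(4 − -4) = 12 s.

t = 12 s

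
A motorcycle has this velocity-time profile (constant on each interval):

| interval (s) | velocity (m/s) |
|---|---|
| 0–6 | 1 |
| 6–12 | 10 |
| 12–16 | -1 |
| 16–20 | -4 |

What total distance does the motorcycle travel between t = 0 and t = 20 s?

Total distance travelled is ∫|v| dt — sum the magnitudes of each area piece.
0–6 s: |1| × 6 = 6 m
6–12 s: |10| × 6 = 60 m
12–16 s: |-1| × 4 = 4 m
16–20 s: |-4| × 4 = 16 m
Total distance = 86 m

86 m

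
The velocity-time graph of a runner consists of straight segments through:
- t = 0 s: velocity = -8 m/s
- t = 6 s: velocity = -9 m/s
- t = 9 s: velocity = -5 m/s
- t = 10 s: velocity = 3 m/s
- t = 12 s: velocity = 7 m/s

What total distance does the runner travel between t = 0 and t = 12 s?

84.125 m

Total distance travelled is ∫|v| dt — sum the magnitudes of each area piece.
0–6 s: |½(-8 + -9)(6)| = 51 m
6–9 s: |½(-9 + -5)(3)| = 21 m
9–10 s: v = 0 at t = 9.625 s; triangle areas 1.5625 + 0.5625 = 2.125 m
10–12 s: |½(3 + 7)(2)| = 10 m
Total distance = 84.125 m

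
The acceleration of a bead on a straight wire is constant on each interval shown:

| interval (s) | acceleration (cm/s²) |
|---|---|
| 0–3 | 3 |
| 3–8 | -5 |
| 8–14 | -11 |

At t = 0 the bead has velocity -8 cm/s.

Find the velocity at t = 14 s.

-90 cm/s

Δv equals the area under the a-t graph; then v = v₀ + Δv.
0–3 s: 3 × 3 = 9 cm/s
3–8 s: -5 × 5 = -25 cm/s
8–14 s: -11 × 6 = -66 cm/s
Δv = -82 cm/s, so v(14) = -8 + (-82) = -90 cm/s.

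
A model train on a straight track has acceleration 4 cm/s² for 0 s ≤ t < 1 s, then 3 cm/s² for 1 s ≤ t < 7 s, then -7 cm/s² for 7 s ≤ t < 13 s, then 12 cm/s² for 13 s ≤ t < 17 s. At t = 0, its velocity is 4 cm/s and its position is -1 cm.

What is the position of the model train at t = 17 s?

169 cm

On each constant-a segment, Δv = aΔt and Δx = v₀Δt + ½aΔt²; chain segment to segment.
0–1 s: v starts 4 cm/s; Δx = 4·1 + ½·4·1² = 6 cm; v ends 8 cm/s.
1–7 s: v starts 8 cm/s; Δx = 8·6 + ½·3·6² = 102 cm; v ends 26 cm/s.
7–13 s: v starts 26 cm/s; Δx = 26·6 + ½·-7·6² = 30 cm; v ends -16 cm/s.
13–17 s: v starts -16 cm/s; Δx = -16·4 + ½·12·4² = 32 cm; v ends 32 cm/s.
x(17) = -1 + Σ Δx = 169 cm.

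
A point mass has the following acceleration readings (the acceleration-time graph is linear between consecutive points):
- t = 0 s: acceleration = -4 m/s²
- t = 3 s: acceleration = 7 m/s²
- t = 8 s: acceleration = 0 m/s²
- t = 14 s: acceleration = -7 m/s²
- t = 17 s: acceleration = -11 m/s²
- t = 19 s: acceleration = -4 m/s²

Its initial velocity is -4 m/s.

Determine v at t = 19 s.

Δv equals the area under the a-t graph; then v = v₀ + Δv.
0–3 s: ½(-4 + 7)(3) = 4.5 m/s
3–8 s: ½(7 + 0)(5) = 17.5 m/s
8–14 s: ½(0 + -7)(6) = -21 m/s
14–17 s: ½(-7 + -11)(3) = -27 m/s
17–19 s: ½(-11 + -4)(2) = -15 m/s
Δv = -41 m/s, so v(19) = -4 + (-41) = -45 m/s.

-45 m/s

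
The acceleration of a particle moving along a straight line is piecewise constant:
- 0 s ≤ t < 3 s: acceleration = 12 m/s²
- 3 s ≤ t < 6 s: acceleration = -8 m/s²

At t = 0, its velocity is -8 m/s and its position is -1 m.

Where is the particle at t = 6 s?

On each constant-a segment, Δv = aΔt and Δx = v₀Δt + ½aΔt²; chain segment to segment.
0–3 s: v starts -8 m/s; Δx = -8·3 + ½·12·3² = 30 m; v ends 28 m/s.
3–6 s: v starts 28 m/s; Δx = 28·3 + ½·-8·3² = 48 m; v ends 4 m/s.
x(6) = -1 + Σ Δx = 77 m.

77 m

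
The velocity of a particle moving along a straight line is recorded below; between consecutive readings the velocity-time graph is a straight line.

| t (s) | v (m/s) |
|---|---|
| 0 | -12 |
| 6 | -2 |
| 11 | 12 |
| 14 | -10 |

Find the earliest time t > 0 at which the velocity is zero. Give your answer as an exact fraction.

t = 47/7 s

v changes sign on 6–11 s (from -2 to 12); the graph is linear there, so v = 0 at t = 6 + (2)·(11 − 6)/(12 − -2) = 47/7 s.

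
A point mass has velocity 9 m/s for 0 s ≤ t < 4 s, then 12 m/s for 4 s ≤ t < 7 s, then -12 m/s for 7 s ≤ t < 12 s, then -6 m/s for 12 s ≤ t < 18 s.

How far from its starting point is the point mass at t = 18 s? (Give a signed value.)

-24 m

Net displacement equals the area under the velocity-time graph (areas below the axis count negative).
0–4 s: 9 × 4 = 36 m
4–7 s: 12 × 3 = 36 m
7–12 s: -12 × 5 = -60 m
12–18 s: -6 × 6 = -36 m
Net displacement = -24 m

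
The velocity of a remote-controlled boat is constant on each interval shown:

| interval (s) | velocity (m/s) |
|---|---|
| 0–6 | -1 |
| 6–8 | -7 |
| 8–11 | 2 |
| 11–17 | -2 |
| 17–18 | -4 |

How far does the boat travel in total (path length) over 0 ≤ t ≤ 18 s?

42 m

Distance (not displacement) is the total path length: add the absolute areas under v-t.
0–6 s: |-1| × 6 = 6 m
6–8 s: |-7| × 2 = 14 m
8–11 s: |2| × 3 = 6 m
11–17 s: |-2| × 6 = 12 m
17–18 s: |-4| × 1 = 4 m
Total distance = 42 m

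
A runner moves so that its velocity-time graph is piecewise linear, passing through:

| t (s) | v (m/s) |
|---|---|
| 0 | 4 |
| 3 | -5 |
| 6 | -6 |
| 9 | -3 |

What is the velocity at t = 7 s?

-5 m/s

On 6–9 s the graph is linear from -6 to -3 m/s: v(7) = -6 + (-3 − -6)·(7 − 6)/(9 − 6) = -5 m/s.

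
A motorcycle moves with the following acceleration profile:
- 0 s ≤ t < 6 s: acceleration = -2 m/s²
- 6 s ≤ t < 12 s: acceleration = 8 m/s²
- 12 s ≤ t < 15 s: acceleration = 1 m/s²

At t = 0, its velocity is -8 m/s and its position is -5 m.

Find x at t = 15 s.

23.5 m

On each constant-a segment, Δv = aΔt and Δx = v₀Δt + ½aΔt²; chain segment to segment.
0–6 s: v starts -8 m/s; Δx = -8·6 + ½·-2·6² = -84 m; v ends -20 m/s.
6–12 s: v starts -20 m/s; Δx = -20·6 + ½·8·6² = 24 m; v ends 28 m/s.
12–15 s: v starts 28 m/s; Δx = 28·3 + ½·1·3² = 88.5 m; v ends 31 m/s.
x(15) = -5 + Σ Δx = 23.5 m.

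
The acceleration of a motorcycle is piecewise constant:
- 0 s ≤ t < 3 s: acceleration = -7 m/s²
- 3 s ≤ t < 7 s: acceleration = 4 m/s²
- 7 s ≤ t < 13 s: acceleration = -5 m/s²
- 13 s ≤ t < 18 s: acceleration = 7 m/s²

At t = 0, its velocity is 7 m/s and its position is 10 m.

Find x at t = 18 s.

On each constant-a segment, Δv = aΔt and Δx = v₀Δt + ½aΔt²; chain segment to segment.
0–3 s: v starts 7 m/s; Δx = 7·3 + ½·-7·3² = -10.5 m; v ends -14 m/s.
3–7 s: v starts -14 m/s; Δx = -14·4 + ½·4·4² = -24 m; v ends 2 m/s.
7–13 s: v starts 2 m/s; Δx = 2·6 + ½·-5·6² = -78 m; v ends -28 m/s.
13–18 s: v starts -28 m/s; Δx = -28·5 + ½·7·5² = -52.5 m; v ends 7 m/s.
x(18) = 10 + Σ Δx = -155 m.

-155 m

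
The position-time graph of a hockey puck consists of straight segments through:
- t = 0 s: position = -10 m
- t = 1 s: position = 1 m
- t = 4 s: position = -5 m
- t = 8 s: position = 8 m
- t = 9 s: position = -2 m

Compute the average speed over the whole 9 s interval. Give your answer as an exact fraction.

40/9 m/s

Average speed = (total path length)/(elapsed time); on a piecewise-linear x-t graph the path length is Σ|Δx|.
0–1 s: |Δx| = |1 − -10| = 11 m
1–4 s: |Δx| = |-5 − 1| = 6 m
4–8 s: |Δx| = |8 − -5| = 13 m
8–9 s: |Δx| = |-2 − 8| = 10 m
Total path = 40 m; average speed = 40/9 = 40/9 m/s.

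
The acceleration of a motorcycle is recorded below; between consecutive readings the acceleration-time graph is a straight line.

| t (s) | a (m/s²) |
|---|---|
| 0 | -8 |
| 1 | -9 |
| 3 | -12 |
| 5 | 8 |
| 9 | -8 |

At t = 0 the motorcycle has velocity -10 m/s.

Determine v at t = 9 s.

-43.5 m/s

Δv equals the area under the a-t graph; then v = v₀ + Δv.
0–1 s: ½(-8 + -9)(1) = -8.5 m/s
1–3 s: ½(-9 + -12)(2) = -21 m/s
3–5 s: ½(-12 + 8)(2) = -4 m/s
5–9 s: ½(8 + -8)(4) = 0 m/s
Δv = -33.5 m/s, so v(9) = -10 + (-33.5) = -43.5 m/s.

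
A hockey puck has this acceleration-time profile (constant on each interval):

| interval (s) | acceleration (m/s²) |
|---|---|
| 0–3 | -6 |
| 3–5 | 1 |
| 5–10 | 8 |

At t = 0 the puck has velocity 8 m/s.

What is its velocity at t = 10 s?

Δv equals the area under the a-t graph; then v = v₀ + Δv.
0–3 s: -6 × 3 = -18 m/s
3–5 s: 1 × 2 = 2 m/s
5–10 s: 8 × 5 = 40 m/s
Δv = 24 m/s, so v(10) = 8 + (24) = 32 m/s.

32 m/s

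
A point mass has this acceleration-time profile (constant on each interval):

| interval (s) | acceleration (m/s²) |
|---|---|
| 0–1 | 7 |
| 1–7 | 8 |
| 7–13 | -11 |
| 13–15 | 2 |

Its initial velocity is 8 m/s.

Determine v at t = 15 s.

1 m/s

Δv equals the area under the a-t graph; then v = v₀ + Δv.
0–1 s: 7 × 1 = 7 m/s
1–7 s: 8 × 6 = 48 m/s
7–13 s: -11 × 6 = -66 m/s
13–15 s: 2 × 2 = 4 m/s
Δv = -7 m/s, so v(15) = 8 + (-7) = 1 m/s.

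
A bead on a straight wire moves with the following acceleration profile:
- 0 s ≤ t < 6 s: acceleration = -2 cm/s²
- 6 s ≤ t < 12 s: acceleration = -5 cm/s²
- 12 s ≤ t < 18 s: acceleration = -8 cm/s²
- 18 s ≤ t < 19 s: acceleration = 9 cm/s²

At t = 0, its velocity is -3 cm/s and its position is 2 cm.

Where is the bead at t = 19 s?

On each constant-a segment, Δv = aΔt and Δx = v₀Δt + ½aΔt²; chain segment to segment.
0–6 s: v starts -3 cm/s; Δx = -3·6 + ½·-2·6² = -54 cm; v ends -15 cm/s.
6–12 s: v starts -15 cm/s; Δx = -15·6 + ½·-5·6² = -180 cm; v ends -45 cm/s.
12–18 s: v starts -45 cm/s; Δx = -45·6 + ½·-8·6² = -414 cm; v ends -93 cm/s.
18–19 s: v starts -93 cm/s; Δx = -93·1 + ½·9·1² = -88.5 cm; v ends -84 cm/s.
x(19) = 2 + Σ Δx = -734.5 cm.

-734.5 cm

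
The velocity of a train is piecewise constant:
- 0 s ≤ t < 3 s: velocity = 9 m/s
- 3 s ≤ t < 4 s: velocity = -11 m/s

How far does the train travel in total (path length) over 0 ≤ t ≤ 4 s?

Total distance travelled is ∫|v| dt — sum the magnitudes of each area piece.
0–3 s: |9| × 3 = 27 m
3–4 s: |-11| × 1 = 11 m
Total distance = 38 m

38 m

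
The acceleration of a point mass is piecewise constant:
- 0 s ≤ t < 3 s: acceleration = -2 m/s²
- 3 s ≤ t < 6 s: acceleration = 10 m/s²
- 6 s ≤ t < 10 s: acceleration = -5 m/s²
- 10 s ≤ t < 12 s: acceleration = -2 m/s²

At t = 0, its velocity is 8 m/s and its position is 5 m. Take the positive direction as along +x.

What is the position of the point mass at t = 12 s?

179 m

On each constant-a segment, Δv = aΔt and Δx = v₀Δt + ½aΔt²; chain segment to segment.
0–3 s: v starts 8 m/s; Δx = 8·3 + ½·-2·3² = 15 m; v ends 2 m/s.
3–6 s: v starts 2 m/s; Δx = 2·3 + ½·10·3² = 51 m; v ends 32 m/s.
6–10 s: v starts 32 m/s; Δx = 32·4 + ½·-5·4² = 88 m; v ends 12 m/s.
10–12 s: v starts 12 m/s; Δx = 12·2 + ½·-2·2² = 20 m; v ends 8 m/s.
x(12) = 5 + Σ Δx = 179 m.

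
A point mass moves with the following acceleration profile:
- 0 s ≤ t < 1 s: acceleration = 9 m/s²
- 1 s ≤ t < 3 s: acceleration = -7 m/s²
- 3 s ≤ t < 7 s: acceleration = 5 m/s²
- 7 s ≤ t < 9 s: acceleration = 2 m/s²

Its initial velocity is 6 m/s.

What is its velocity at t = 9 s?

Δv equals the area under the a-t graph; then v = v₀ + Δv.
0–1 s: 9 × 1 = 9 m/s
1–3 s: -7 × 2 = -14 m/s
3–7 s: 5 × 4 = 20 m/s
7–9 s: 2 × 2 = 4 m/s
Δv = 19 m/s, so v(9) = 6 + (19) = 25 m/s.

25 m/s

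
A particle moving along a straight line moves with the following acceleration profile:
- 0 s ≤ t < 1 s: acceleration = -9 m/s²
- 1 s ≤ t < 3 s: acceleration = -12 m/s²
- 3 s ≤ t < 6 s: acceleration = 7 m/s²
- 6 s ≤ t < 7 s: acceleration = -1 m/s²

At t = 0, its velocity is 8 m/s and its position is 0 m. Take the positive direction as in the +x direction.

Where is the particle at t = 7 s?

On each constant-a segment, Δv = aΔt and Δx = v₀Δt + ½aΔt²; chain segment to segment.
0–1 s: v starts 8 m/s; Δx = 8·1 + ½·-9·1² = 3.5 m; v ends -1 m/s.
1–3 s: v starts -1 m/s; Δx = -1·2 + ½·-12·2² = -26 m; v ends -25 m/s.
3–6 s: v starts -25 m/s; Δx = -25·3 + ½·7·3² = -43.5 m; v ends -4 m/s.
6–7 s: v starts -4 m/s; Δx = -4·1 + ½·-1·1² = -4.5 m; v ends -5 m/s.
x(7) = 0 + Σ Δx = -70.5 m.

-70.5 m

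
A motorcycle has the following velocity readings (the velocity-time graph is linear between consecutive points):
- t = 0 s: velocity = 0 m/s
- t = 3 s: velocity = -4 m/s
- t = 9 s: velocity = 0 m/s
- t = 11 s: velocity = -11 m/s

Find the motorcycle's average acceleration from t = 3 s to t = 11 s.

Average acceleration = Δv/Δt = (-11 − -4)/(11 − 3) = -0.875 m/s².

-0.875 m/s²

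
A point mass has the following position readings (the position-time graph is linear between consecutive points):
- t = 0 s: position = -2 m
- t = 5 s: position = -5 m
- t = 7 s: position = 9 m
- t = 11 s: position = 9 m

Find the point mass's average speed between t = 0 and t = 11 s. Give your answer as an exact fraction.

Average speed = (total path length)/(elapsed time); on a piecewise-linear x-t graph the path length is Σ|Δx|.
0–5 s: |Δx| = |-5 − -2| = 3 m
5–7 s: |Δx| = |9 − -5| = 14 m
7–11 s: |Δx| = |9 − 9| = 0 m
Total path = 17 m; average speed = 17/11 = 17/11 m/s.

17/11 m/s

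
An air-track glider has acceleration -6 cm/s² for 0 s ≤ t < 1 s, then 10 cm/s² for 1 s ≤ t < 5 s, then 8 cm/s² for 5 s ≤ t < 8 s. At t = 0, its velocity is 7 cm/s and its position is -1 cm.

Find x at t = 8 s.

On each constant-a segment, Δv = aΔt and Δx = v₀Δt + ½aΔt²; chain segment to segment.
0–1 s: v starts 7 cm/s; Δx = 7·1 + ½·-6·1² = 4 cm; v ends 1 cm/s.
1–5 s: v starts 1 cm/s; Δx = 1·4 + ½·10·4² = 84 cm; v ends 41 cm/s.
5–8 s: v starts 41 cm/s; Δx = 41·3 + ½·8·3² = 159 cm; v ends 65 cm/s.
x(8) = -1 + Σ Δx = 246 cm.

246 cm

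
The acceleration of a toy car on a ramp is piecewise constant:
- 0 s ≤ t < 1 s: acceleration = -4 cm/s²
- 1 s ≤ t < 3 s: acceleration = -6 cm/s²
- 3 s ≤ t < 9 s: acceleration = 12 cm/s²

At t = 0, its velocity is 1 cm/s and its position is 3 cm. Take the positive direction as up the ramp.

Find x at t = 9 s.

110 cm

On each constant-a segment, Δv = aΔt and Δx = v₀Δt + ½aΔt²; chain segment to segment.
0–1 s: v starts 1 cm/s; Δx = 1·1 + ½·-4·1² = -1 cm; v ends -3 cm/s.
1–3 s: v starts -3 cm/s; Δx = -3·2 + ½·-6·2² = -18 cm; v ends -15 cm/s.
3–9 s: v starts -15 cm/s; Δx = -15·6 + ½·12·6² = 126 cm; v ends 57 cm/s.
x(9) = 3 + Σ Δx = 110 cm.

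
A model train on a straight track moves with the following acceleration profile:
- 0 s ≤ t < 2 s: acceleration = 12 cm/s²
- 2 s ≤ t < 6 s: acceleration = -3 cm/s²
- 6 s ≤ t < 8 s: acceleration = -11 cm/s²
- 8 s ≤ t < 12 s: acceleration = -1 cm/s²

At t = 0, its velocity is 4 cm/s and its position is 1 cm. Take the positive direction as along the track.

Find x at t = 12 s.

99 cm

On each constant-a segment, Δv = aΔt and Δx = v₀Δt + ½aΔt²; chain segment to segment.
0–2 s: v starts 4 cm/s; Δx = 4·2 + ½·12·2² = 32 cm; v ends 28 cm/s.
2–6 s: v starts 28 cm/s; Δx = 28·4 + ½·-3·4² = 88 cm; v ends 16 cm/s.
6–8 s: v starts 16 cm/s; Δx = 16·2 + ½·-11·2² = 10 cm; v ends -6 cm/s.
8–12 s: v starts -6 cm/s; Δx = -6·4 + ½·-1·4² = -32 cm; v ends -10 cm/s.
x(12) = 1 + Σ Δx = 99 cm.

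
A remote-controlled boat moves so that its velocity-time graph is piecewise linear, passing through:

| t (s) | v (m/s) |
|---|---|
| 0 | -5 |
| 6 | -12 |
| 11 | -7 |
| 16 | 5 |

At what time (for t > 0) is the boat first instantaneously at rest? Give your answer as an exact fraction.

t = 167/12 s

v changes sign on 11–16 s (from -7 to 5); the graph is linear there, so v = 0 at t = 11 + (7)·(16 − 11)/(5 − -7) = 167/12 s.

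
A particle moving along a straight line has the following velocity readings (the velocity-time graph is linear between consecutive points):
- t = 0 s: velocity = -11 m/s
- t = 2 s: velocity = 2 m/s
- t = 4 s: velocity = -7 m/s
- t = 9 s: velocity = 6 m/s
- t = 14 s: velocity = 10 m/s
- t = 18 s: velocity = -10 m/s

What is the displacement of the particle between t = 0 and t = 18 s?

Net displacement equals the area under the velocity-time graph (areas below the axis count negative).
0–2 s: ½(-11 + 2)(2) = -9 m
2–4 s: ½(2 + -7)(2) = -5 m
4–9 s: ½(-7 + 6)(5) = -2.5 m
9–14 s: ½(6 + 10)(5) = 40 m
14–18 s: ½(10 + -10)(4) = 0 m
Net displacement = 23.5 m

23.5 m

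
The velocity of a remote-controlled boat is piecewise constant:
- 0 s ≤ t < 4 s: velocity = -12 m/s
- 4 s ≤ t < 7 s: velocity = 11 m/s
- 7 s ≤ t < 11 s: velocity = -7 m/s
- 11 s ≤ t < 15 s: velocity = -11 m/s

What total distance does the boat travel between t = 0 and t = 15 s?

Total distance travelled is ∫|v| dt — sum the magnitudes of each area piece.
0–4 s: |-12| × 4 = 48 m
4–7 s: |11| × 3 = 33 m
7–11 s: |-7| × 4 = 28 m
11–15 s: |-11| × 4 = 44 m
Total distance = 153 m

153 m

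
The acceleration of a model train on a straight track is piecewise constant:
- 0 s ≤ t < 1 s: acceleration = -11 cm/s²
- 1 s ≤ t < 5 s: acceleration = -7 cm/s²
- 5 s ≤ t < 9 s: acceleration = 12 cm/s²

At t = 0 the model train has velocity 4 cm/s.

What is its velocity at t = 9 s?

13 cm/s

Δv equals the area under the a-t graph; then v = v₀ + Δv.
0–1 s: -11 × 1 = -11 cm/s
1–5 s: -7 × 4 = -28 cm/s
5–9 s: 12 × 4 = 48 cm/s
Δv = 9 cm/s, so v(9) = 4 + (9) = 13 cm/s.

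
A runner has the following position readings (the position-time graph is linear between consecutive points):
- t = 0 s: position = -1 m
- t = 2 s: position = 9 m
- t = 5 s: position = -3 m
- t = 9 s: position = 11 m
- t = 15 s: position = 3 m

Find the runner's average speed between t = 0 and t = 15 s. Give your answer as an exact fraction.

Average speed = (total path length)/(elapsed time); on a piecewise-linear x-t graph the path length is Σ|Δx|.
0–2 s: |Δx| = |9 − -1| = 10 m
2–5 s: |Δx| = |-3 − 9| = 12 m
5–9 s: |Δx| = |11 − -3| = 14 m
9–15 s: |Δx| = |3 − 11| = 8 m
Total path = 44 m; average speed = 44/15 = 44/15 m/s.

44/15 m/s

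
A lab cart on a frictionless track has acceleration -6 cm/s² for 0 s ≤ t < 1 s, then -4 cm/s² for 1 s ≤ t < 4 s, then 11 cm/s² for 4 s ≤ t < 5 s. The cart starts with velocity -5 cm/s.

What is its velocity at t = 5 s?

-12 cm/s

Δv equals the area under the a-t graph; then v = v₀ + Δv.
0–1 s: -6 × 1 = -6 cm/s
1–4 s: -4 × 3 = -12 cm/s
4–5 s: 11 × 1 = 11 cm/s
Δv = -7 cm/s, so v(5) = -5 + (-7) = -12 cm/s.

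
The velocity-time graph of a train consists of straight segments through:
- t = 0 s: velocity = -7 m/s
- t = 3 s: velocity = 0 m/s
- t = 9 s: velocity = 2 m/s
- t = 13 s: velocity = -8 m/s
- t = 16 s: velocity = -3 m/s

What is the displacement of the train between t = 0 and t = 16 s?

Net displacement equals the area under the velocity-time graph (areas below the axis count negative).
0–3 s: ½(-7 + 0)(3) = -10.5 m
3–9 s: ½(0 + 2)(6) = 6 m
9–13 s: ½(2 + -8)(4) = -12 m
13–16 s: ½(-8 + -3)(3) = -16.5 m
Net displacement = -33 m

-33 m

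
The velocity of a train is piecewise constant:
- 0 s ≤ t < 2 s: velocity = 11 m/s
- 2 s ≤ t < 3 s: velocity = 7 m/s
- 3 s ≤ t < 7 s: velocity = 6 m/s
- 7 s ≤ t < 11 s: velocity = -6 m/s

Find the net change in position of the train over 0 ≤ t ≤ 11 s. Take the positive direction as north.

Displacement is the signed area under the v-t curve.
0–2 s: 11 × 2 = 22 m
2–3 s: 7 × 1 = 7 m
3–7 s: 6 × 4 = 24 m
7–11 s: -6 × 4 = -24 m
Net displacement = 29 m

29 m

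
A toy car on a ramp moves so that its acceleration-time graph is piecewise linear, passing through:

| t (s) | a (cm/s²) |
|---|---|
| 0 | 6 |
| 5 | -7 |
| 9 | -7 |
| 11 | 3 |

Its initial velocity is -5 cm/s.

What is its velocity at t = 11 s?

-39.5 cm/s

Δv equals the area under the a-t graph; then v = v₀ + Δv.
0–5 s: ½(6 + -7)(5) = -2.5 cm/s
5–9 s: -7 × 4 = -28 cm/s
9–11 s: ½(-7 + 3)(2) = -4 cm/s
Δv = -34.5 cm/s, so v(11) = -5 + (-34.5) = -39.5 cm/s.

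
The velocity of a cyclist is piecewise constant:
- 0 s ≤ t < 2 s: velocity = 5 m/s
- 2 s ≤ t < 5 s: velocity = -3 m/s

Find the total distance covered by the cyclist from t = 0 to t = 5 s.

19 m

Distance (not displacement) is the total path length: add the absolute areas under v-t.
0–2 s: |5| × 2 = 10 m
2–5 s: |-3| × 3 = 9 m
Total distance = 19 m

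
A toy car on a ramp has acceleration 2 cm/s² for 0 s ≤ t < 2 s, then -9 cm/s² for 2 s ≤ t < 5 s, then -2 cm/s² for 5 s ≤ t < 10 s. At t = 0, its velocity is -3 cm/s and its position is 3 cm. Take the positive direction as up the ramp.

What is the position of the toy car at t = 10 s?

On each constant-a segment, Δv = aΔt and Δx = v₀Δt + ½aΔt²; chain segment to segment.
0–2 s: v starts -3 cm/s; Δx = -3·2 + ½·2·2² = -2 cm; v ends 1 cm/s.
2–5 s: v starts 1 cm/s; Δx = 1·3 + ½·-9·3² = -37.5 cm; v ends -26 cm/s.
5–10 s: v starts -26 cm/s; Δx = -26·5 + ½·-2·5² = -155 cm; v ends -36 cm/s.
x(10) = 3 + Σ Δx = -191.5 cm.

-191.5 cm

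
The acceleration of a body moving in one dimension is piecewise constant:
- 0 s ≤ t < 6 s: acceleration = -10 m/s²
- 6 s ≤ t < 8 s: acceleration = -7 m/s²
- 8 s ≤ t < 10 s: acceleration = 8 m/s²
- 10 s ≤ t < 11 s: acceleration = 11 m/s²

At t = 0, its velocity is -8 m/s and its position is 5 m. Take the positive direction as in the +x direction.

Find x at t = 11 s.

-581.5 m

On each constant-a segment, Δv = aΔt and Δx = v₀Δt + ½aΔt²; chain segment to segment.
0–6 s: v starts -8 m/s; Δx = -8·6 + ½·-10·6² = -228 m; v ends -68 m/s.
6–8 s: v starts -68 m/s; Δx = -68·2 + ½·-7·2² = -150 m; v ends -82 m/s.
8–10 s: v starts -82 m/s; Δx = -82·2 + ½·8·2² = -148 m; v ends -66 m/s.
10–11 s: v starts -66 m/s; Δx = -66·1 + ½·11·1² = -60.5 m; v ends -55 m/s.
x(11) = 5 + Σ Δx = -581.5 m.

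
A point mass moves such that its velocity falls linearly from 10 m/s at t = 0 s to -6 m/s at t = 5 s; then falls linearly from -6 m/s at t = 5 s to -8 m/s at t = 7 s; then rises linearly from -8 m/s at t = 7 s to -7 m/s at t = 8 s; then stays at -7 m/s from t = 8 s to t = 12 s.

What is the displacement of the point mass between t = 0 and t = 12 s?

-39.5 m

Net displacement equals the area under the velocity-time graph (areas below the axis count negative).
0–5 s: ½(10 + -6)(5) = 10 m
5–7 s: ½(-6 + -8)(2) = -14 m
7–8 s: ½(-8 + -7)(1) = -7.5 m
8–12 s: -7 × 4 = -28 m
Net displacement = -39.5 m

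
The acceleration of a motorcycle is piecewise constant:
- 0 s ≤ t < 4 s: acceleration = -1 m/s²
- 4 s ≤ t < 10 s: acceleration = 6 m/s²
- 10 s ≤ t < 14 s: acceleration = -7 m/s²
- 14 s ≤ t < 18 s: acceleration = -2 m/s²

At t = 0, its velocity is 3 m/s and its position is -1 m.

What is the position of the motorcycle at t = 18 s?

201 m

On each constant-a segment, Δv = aΔt and Δx = v₀Δt + ½aΔt²; chain segment to segment.
0–4 s: v starts 3 m/s; Δx = 3·4 + ½·-1·4² = 4 m; v ends -1 m/s.
4–10 s: v starts -1 m/s; Δx = -1·6 + ½·6·6² = 102 m; v ends 35 m/s.
10–14 s: v starts 35 m/s; Δx = 35·4 + ½·-7·4² = 84 m; v ends 7 m/s.
14–18 s: v starts 7 m/s; Δx = 7·4 + ½·-2·4² = 12 m; v ends -1 m/s.
x(18) = -1 + Σ Δx = 201 m.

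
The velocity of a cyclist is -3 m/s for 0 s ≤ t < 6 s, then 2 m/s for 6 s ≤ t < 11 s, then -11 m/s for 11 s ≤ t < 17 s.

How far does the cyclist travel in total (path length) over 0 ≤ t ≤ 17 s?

Distance (not displacement) is the total path length: add the absolute areas under v-t.
0–6 s: |-3| × 6 = 18 m
6–11 s: |2| × 5 = 10 m
11–17 s: |-11| × 6 = 66 m
Total distance = 94 m

94 m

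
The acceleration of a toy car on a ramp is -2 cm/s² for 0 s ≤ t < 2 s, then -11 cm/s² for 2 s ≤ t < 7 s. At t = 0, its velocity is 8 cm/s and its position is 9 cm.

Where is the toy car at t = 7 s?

On each constant-a segment, Δv = aΔt and Δx = v₀Δt + ½aΔt²; chain segment to segment.
0–2 s: v starts 8 cm/s; Δx = 8·2 + ½·-2·2² = 12 cm; v ends 4 cm/s.
2–7 s: v starts 4 cm/s; Δx = 4·5 + ½·-11·5² = -117.5 cm; v ends -51 cm/s.
x(7) = 9 + Σ Δx = -96.5 cm.

-96.5 cm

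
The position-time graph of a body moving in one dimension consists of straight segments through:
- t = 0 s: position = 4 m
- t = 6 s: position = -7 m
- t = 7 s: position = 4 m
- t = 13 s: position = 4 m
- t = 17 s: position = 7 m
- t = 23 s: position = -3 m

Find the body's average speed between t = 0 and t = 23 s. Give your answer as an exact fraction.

Average speed = (total path length)/(elapsed time); on a piecewise-linear x-t graph the path length is Σ|Δx|.
0–6 s: |Δx| = |-7 − 4| = 11 m
6–7 s: |Δx| = |4 − -7| = 11 m
7–13 s: |Δx| = |4 − 4| = 0 m
13–17 s: |Δx| = |7 − 4| = 3 m
17–23 s: |Δx| = |-3 − 7| = 10 m
Total path = 35 m; average speed = 35/23 = 35/23 m/s.

35/23 m/s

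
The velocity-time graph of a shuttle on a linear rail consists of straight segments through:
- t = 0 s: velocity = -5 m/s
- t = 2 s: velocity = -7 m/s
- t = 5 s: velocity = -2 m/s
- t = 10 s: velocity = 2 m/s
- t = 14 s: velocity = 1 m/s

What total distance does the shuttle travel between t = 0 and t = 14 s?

Total distance travelled is ∫|v| dt — sum the magnitudes of each area piece.
0–2 s: |½(-5 + -7)(2)| = 12 m
2–5 s: |½(-7 + -2)(3)| = 13.5 m
5–10 s: v = 0 at t = 7.5 s; triangle areas 2.5 + 2.5 = 5 m
10–14 s: |½(2 + 1)(4)| = 6 m
Total distance = 36.5 m

36.5 m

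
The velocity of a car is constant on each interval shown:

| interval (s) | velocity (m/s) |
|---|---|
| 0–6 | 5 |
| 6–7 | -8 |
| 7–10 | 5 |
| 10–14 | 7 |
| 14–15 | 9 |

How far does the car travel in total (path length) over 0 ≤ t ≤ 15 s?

90 m

Total distance travelled is ∫|v| dt — sum the magnitudes of each area piece.
0–6 s: |5| × 6 = 30 m
6–7 s: |-8| × 1 = 8 m
7–10 s: |5| × 3 = 15 m
10–14 s: |7| × 4 = 28 m
14–15 s: |9| × 1 = 9 m
Total distance = 90 m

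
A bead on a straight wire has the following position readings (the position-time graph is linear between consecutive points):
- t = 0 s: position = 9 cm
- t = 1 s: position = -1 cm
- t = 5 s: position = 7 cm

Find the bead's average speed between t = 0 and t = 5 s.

Average speed = (total path length)/(elapsed time); on a piecewise-linear x-t graph the path length is Σ|Δx|.
0–1 s: |Δx| = |-1 − 9| = 10 cm
1–5 s: |Δx| = |7 − -1| = 8 cm
Total path = 18 cm; average speed = 18/5 = 3.6 cm/s.

3.6 cm/s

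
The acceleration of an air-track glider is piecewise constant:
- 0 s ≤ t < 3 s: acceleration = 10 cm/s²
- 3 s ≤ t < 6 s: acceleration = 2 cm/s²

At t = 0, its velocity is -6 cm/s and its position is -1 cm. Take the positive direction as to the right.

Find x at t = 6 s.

107 cm

On each constant-a segment, Δv = aΔt and Δx = v₀Δt + ½aΔt²; chain segment to segment.
0–3 s: v starts -6 cm/s; Δx = -6·3 + ½·10·3² = 27 cm; v ends 24 cm/s.
3–6 s: v starts 24 cm/s; Δx = 24·3 + ½·2·3² = 81 cm; v ends 30 cm/s.
x(6) = -1 + Σ Δx = 107 cm.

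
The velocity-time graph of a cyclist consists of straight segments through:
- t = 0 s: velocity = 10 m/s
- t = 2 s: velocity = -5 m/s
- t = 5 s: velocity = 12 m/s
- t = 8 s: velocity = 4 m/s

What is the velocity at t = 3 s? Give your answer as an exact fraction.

2/3 m/s

On 2–5 s the graph is linear from -5 to 12 m/s: v(3) = -5 + (12 − -5)·(3 − 2)/(5 − 2) = 2/3 m/s.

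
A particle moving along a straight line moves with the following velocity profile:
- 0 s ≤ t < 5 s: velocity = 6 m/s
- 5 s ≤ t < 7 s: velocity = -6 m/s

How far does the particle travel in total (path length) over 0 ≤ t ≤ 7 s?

42 m

Distance (not displacement) is the total path length: add the absolute areas under v-t.
0–5 s: |6| × 5 = 30 m
5–7 s: |-6| × 2 = 12 m
Total distance = 42 m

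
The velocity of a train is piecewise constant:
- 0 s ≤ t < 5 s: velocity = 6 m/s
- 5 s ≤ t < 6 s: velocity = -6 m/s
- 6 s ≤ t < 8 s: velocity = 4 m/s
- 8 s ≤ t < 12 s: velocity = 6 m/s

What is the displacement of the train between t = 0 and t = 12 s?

Displacement is the signed area under the v-t curve.
0–5 s: 6 × 5 = 30 m
5–6 s: -6 × 1 = -6 m
6–8 s: 4 × 2 = 8 m
8–12 s: 6 × 4 = 24 m
Net displacement = 56 m

56 m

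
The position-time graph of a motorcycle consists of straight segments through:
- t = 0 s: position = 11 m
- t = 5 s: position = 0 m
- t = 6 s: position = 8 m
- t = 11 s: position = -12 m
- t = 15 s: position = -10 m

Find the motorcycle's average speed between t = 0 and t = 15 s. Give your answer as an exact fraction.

Average speed = (total path length)/(elapsed time); on a piecewise-linear x-t graph the path length is Σ|Δx|.
0–5 s: |Δx| = |0 − 11| = 11 m
5–6 s: |Δx| = |8 − 0| = 8 m
6–11 s: |Δx| = |-12 − 8| = 20 m
11–15 s: |Δx| = |-10 − -12| = 2 m
Total path = 41 m; average speed = 41/15 = 41/15 m/s.

41/15 m/s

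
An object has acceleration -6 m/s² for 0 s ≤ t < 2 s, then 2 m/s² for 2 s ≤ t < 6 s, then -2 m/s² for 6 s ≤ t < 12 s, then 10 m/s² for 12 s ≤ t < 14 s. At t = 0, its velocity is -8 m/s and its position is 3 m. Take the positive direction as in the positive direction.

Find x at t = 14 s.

-225 m

On each constant-a segment, Δv = aΔt and Δx = v₀Δt + ½aΔt²; chain segment to segment.
0–2 s: v starts -8 m/s; Δx = -8·2 + ½·-6·2² = -28 m; v ends -20 m/s.
2–6 s: v starts -20 m/s; Δx = -20·4 + ½·2·4² = -64 m; v ends -12 m/s.
6–12 s: v starts -12 m/s; Δx = -12·6 + ½·-2·6² = -108 m; v ends -24 m/s.
12–14 s: v starts -24 m/s; Δx = -24·2 + ½·10·2² = -28 m; v ends -4 m/s.
x(14) = 3 + Σ Δx = -225 m.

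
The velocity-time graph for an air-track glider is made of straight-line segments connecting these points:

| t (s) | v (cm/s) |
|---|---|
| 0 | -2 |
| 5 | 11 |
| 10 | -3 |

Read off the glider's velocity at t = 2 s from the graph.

3.2 cm/s

On 0–5 s the graph is linear from -2 to 11 cm/s: v(2) = -2 + (11 − -2)·(2 − 0)/(5 − 0) = 3.2 cm/s.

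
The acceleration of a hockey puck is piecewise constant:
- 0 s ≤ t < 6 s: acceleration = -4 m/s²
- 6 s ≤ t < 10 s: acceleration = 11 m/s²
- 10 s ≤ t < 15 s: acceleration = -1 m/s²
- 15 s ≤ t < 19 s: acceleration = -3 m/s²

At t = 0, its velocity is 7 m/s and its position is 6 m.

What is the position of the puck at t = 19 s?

On each constant-a segment, Δv = aΔt and Δx = v₀Δt + ½aΔt²; chain segment to segment.
0–6 s: v starts 7 m/s; Δx = 7·6 + ½·-4·6² = -30 m; v ends -17 m/s.
6–10 s: v starts -17 m/s; Δx = -17·4 + ½·11·4² = 20 m; v ends 27 m/s.
10–15 s: v starts 27 m/s; Δx = 27·5 + ½·-1·5² = 122.5 m; v ends 22 m/s.
15–19 s: v starts 22 m/s; Δx = 22·4 + ½·-3·4² = 64 m; v ends 10 m/s.
x(19) = 6 + Σ Δx = 182.5 m.

182.5 m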